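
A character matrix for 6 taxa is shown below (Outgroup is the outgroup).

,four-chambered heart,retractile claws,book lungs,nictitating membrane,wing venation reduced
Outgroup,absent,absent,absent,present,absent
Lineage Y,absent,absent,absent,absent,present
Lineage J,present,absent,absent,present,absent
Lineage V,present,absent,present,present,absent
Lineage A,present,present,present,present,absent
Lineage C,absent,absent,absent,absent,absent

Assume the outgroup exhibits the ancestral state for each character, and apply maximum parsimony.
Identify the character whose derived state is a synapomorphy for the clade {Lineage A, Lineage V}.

book lungs

Character polarity is set by the outgroup: the derived state is whichever differs from the outgroup's state, so for nictitating membrane the derived state is 'absent', and for the remaining characters it is 'present'.
four-chambered heart (derived state 'present') is shared by Lineage A, Lineage J, and Lineage V — a synapomorphy uniting that clade.
retractile claws (derived state 'present') is unique to Lineage A (autapomorphy; uninformative for grouping).
book lungs (derived state 'present') is shared by Lineage A and Lineage V — a synapomorphy uniting that clade.
Only Lineage C and Lineage Y show the derived state 'absent' for nictitating membrane, supporting them as a clade.
wing venation reduced: derived state 'present' in Lineage Y only — an autapomorphy, so it tells us nothing about relationships among taxa.
Most parsimonious ingroup topology: ((Lineage Y,Lineage C),(Lineage J,(Lineage V,Lineage A))).
The clade {Lineage A, Lineage V} is supported by book lungs: its derived state 'present' occurs in exactly those taxa and in no other taxon (including the outgroup).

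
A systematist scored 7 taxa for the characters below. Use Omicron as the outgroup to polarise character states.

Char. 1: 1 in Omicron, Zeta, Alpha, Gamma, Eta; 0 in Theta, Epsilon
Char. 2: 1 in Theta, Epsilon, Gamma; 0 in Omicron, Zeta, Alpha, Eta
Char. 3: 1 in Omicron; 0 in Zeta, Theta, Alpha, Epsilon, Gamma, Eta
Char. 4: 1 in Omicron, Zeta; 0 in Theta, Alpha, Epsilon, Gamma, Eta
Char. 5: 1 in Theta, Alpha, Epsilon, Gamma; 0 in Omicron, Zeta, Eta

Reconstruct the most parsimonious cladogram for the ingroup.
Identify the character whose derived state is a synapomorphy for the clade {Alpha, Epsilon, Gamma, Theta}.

Character polarity is set by the outgroup: the derived state is whichever differs from the outgroup's state, so for Char. 1, Char. 3, Char. 4 the derived state is '0', and for the remaining characters it is '1'.
Char. 1: derived state '0' in Epsilon and Theta only — synapomorphy for {Epsilon, Theta}.
Only Epsilon, Gamma, and Theta show the derived state '1' for Char. 2, supporting them as a clade.
All ingroup taxa share the derived state '0' for Char. 3; it defines the ingroup but does not resolve relationships within it.
Only Alpha, Epsilon, Eta, Gamma, and Theta show the derived state '0' for Char. 4, supporting them as a clade.
Char. 5: derived state '1' in Alpha, Epsilon, Gamma, and Theta only — synapomorphy for {Alpha, Epsilon, Gamma, Theta}.
Most parsimonious ingroup topology: (Zeta,((((Theta,Epsilon),Gamma),Alpha),Eta)).
The clade {Alpha, Epsilon, Gamma, Theta} is supported by Char. 5: its derived state '1' occurs in exactly those taxa and in no other taxon (including the outgroup).

Char. 5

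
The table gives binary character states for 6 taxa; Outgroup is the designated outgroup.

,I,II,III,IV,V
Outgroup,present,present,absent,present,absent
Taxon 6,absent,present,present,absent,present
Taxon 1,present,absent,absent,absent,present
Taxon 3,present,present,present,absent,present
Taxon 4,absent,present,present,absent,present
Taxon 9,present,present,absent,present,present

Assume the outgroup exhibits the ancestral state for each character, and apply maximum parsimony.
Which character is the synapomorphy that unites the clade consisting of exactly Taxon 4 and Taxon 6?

I

Character polarity is set by the outgroup: the derived state is whichever differs from the outgroup's state, so for I, II, IV the derived state is 'absent', and for the remaining characters it is 'present'.
I (derived state 'absent') is shared by Taxon 4 and Taxon 6 — a synapomorphy uniting that clade.
II: derived state 'absent' in Taxon 1 only — an autapomorphy, so it tells us nothing about relationships among taxa.
III: derived state 'present' in Taxon 3, Taxon 4, and Taxon 6 only — synapomorphy for {Taxon 3, Taxon 4, Taxon 6}.
IV (derived state 'absent') is shared by Taxon 1, Taxon 3, Taxon 4, and Taxon 6 — a synapomorphy uniting that clade.
All ingroup taxa share the derived state 'present' for V; it defines the ingroup but does not resolve relationships within it.
Most parsimonious ingroup topology: ((((Taxon 6,Taxon 4),Taxon 3),Taxon 1),Taxon 9).
The clade {Taxon 4, Taxon 6} is supported by I: its derived state 'absent' occurs in exactly those taxa and in no other taxon (including the outgroup).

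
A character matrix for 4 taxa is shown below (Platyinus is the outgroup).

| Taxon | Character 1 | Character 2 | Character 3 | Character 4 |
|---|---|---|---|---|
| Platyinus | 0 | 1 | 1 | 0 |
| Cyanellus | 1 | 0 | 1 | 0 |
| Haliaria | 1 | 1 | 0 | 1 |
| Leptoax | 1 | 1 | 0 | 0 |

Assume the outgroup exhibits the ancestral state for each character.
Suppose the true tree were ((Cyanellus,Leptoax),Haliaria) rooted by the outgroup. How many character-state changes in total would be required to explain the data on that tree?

5

Map each character onto ((Cyanellus,Leptoax),Haliaria) (rooted by Platyinus) and count the minimum state changes it requires (Fitch parsimony):
Character 1: 1; Character 2: 1; Character 3: 2; Character 4: 1.
Total tree length = 5.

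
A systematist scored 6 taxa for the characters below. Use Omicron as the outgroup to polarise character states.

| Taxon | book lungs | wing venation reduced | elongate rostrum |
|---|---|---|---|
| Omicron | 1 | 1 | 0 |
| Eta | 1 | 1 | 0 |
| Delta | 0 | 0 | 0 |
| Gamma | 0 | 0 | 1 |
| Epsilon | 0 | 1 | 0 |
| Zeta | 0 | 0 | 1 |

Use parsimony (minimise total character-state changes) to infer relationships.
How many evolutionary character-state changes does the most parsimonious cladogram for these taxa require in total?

3

Character polarity is set by the outgroup: the derived state is whichever differs from the outgroup's state, so for book lungs, wing venation reduced the derived state is '0', and for the remaining characters it is '1'.
book lungs (derived state '0') is shared by Delta, Epsilon, Gamma, and Zeta — a synapomorphy uniting that clade.
wing venation reduced (derived state '0') is shared by Delta, Gamma, and Zeta — a synapomorphy uniting that clade.
elongate rostrum (derived state '1') is shared by Gamma and Zeta — a synapomorphy uniting that clade.
Most parsimonious ingroup topology: (Eta,((Delta,(Gamma,Zeta)),Epsilon)).
Changes per character on this tree: book lungs: 1; wing venation reduced: 1; elongate rostrum: 1.
Total = 3.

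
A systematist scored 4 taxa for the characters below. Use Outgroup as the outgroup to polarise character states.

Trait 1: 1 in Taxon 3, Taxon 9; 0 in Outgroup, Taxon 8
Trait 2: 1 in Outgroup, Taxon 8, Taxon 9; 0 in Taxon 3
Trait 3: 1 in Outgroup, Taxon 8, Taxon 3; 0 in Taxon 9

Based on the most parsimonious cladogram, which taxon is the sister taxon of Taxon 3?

Character polarity is set by the outgroup: the derived state is whichever differs from the outgroup's state, so for Trait 2, Trait 3 the derived state is '0', and for the remaining characters it is '1'.
Only Taxon 3 and Taxon 9 show the derived state '1' for Trait 1, supporting them as a clade.
Trait 2: derived state '0' in Taxon 3 only — an autapomorphy, so it tells us nothing about relationships among taxa.
Trait 3 (derived state '0') is unique to Taxon 9 (autapomorphy; uninformative for grouping).
Most parsimonious ingroup topology: (Taxon 8,(Taxon 3,Taxon 9)).
Taxon 3 and Taxon 9 form a cherry on this tree, so they are sister taxa.

Taxon 9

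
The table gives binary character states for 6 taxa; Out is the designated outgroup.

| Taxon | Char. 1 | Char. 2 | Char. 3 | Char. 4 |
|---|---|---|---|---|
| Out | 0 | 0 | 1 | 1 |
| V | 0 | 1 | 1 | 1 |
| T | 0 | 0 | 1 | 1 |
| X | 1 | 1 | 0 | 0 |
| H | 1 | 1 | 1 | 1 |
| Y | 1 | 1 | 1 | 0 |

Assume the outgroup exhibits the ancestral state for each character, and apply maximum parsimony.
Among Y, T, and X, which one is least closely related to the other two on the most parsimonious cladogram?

T

Character polarity is set by the outgroup: the derived state is whichever differs from the outgroup's state, so for Char. 3, Char. 4 the derived state is '0', and for the remaining characters it is '1'.
Only H, X, and Y show the derived state '1' for Char. 1, supporting them as a clade.
Char. 2: derived state '1' in H, V, X, and Y only — synapomorphy for {H, V, X, Y}.
Char. 3 (derived state '0') is unique to X (autapomorphy; uninformative for grouping).
Only X and Y show the derived state '0' for Char. 4, supporting them as a clade.
Most parsimonious ingroup topology: ((V,((X,Y),H)),T).
X and Y share a more recent common ancestor with each other than either does with T, so T is the least closely related of the three.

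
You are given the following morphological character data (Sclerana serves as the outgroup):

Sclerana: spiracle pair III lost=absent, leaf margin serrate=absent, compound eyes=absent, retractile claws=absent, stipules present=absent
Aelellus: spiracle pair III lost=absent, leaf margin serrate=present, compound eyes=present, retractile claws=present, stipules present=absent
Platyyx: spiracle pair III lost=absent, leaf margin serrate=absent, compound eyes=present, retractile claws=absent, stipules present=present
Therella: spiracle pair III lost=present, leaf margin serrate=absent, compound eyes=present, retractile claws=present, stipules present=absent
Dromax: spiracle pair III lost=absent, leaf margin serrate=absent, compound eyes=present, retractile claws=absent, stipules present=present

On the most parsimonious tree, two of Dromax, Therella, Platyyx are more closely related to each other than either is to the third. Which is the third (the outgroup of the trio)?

Therella

The outgroup has state 'absent' for every character, so 'present' is the derived state throughout.
spiracle pair III lost: derived state 'present' in Therella only — an autapomorphy, so it tells us nothing about relationships among taxa.
leaf margin serrate: derived state 'present' in Aelellus only — an autapomorphy, so it tells us nothing about relationships among taxa.
All ingroup taxa share the derived state 'present' for compound eyes; it defines the ingroup but does not resolve relationships within it.
retractile claws: derived state 'present' in Aelellus and Therella only — synapomorphy for {Aelellus, Therella}.
Only Dromax and Platyyx show the derived state 'present' for stipules present, supporting them as a clade.
Most parsimonious ingroup topology: ((Aelellus,Therella),(Platyyx,Dromax)).
Platyyx and Dromax share a more recent common ancestor with each other than either does with Therella, so Therella is the least closely related of the three.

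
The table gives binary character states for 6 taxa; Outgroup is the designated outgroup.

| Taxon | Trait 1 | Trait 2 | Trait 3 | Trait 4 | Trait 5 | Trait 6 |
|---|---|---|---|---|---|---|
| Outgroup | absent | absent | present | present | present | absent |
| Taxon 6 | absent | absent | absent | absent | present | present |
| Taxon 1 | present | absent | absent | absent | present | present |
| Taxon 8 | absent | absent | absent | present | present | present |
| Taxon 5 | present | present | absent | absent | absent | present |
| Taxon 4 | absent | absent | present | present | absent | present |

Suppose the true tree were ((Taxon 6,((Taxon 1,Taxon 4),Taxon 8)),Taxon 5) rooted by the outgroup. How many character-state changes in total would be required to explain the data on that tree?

Map each character onto ((Taxon 6,((Taxon 1,Taxon 4),Taxon 8)),Taxon 5) (rooted by Outgroup) and count the minimum state changes it requires (Fitch parsimony):
Trait 1: 2; Trait 2: 1; Trait 3: 2; Trait 4: 3; Trait 5: 2; Trait 6: 1.
Total tree length = 11.

11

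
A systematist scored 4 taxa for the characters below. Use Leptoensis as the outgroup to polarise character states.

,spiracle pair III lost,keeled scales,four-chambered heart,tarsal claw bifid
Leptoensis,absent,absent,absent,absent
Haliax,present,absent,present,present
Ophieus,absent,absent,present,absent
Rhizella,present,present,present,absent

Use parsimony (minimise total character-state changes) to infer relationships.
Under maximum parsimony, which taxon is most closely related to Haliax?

The outgroup has state 'absent' for every character, so 'present' is the derived state throughout.
spiracle pair III lost (derived state 'present') is shared by Haliax and Rhizella — a synapomorphy uniting that clade.
keeled scales: derived state 'present' in Rhizella only — an autapomorphy, so it tells us nothing about relationships among taxa.
four-chambered heart (derived state 'present') is shared by all ingroup taxa — unites the whole ingroup.
tarsal claw bifid (derived state 'present') is unique to Haliax (autapomorphy; uninformative for grouping).
Most parsimonious ingroup topology: ((Haliax,Rhizella),Ophieus).
Haliax and Rhizella form a cherry on this tree, so they are sister taxa.

Rhizella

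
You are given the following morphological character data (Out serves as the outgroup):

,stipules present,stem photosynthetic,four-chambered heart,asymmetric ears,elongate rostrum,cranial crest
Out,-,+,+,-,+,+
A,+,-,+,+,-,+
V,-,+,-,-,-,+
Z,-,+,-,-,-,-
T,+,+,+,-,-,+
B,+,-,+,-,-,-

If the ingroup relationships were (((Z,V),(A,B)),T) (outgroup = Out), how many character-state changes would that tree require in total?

Map each character onto (((Z,V),(A,B)),T) (rooted by Out) and count the minimum state changes it requires (Fitch parsimony):
stipules present: 2; stem photosynthetic: 1; four-chambered heart: 1; asymmetric ears: 1; elongate rostrum: 1; cranial crest: 2.
Total tree length = 8.

8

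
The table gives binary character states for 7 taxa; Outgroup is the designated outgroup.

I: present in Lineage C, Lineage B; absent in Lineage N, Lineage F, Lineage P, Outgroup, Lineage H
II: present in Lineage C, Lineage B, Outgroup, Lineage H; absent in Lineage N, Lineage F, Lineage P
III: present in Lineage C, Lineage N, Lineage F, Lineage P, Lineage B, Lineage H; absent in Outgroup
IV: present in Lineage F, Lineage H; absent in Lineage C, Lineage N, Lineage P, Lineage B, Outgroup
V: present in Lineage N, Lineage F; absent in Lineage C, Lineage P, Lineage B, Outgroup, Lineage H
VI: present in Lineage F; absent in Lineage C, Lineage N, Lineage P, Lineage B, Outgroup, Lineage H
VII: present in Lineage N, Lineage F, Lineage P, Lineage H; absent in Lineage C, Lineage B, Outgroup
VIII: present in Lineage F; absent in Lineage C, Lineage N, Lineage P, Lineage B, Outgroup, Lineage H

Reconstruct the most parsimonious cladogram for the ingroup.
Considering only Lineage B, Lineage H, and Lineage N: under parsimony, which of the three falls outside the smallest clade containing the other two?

Lineage B

Character polarity is set by the outgroup: the derived state is whichever differs from the outgroup's state, so for II the derived state is 'absent', and for the remaining characters it is 'present'.
Only Lineage B and Lineage C show the derived state 'present' for I, supporting them as a clade.
Only Lineage F, Lineage N, and Lineage P show the derived state 'absent' for II, supporting them as a clade.
III (derived state 'present') is shared by all ingroup taxa — unites the whole ingroup.
IV (state 'present') occurs in Lineage F and Lineage H but conflicts with the nesting implied by the other characters — most parsimoniously interpreted as homoplasy.
V (derived state 'present') is shared by Lineage F and Lineage N — a synapomorphy uniting that clade.
VI: derived state 'present' in Lineage F only — an autapomorphy, so it tells us nothing about relationships among taxa.
Only Lineage F, Lineage H, Lineage N, and Lineage P show the derived state 'present' for VII, supporting them as a clade.
VIII (derived state 'present') is unique to Lineage F (autapomorphy; uninformative for grouping).
Most parsimonious ingroup topology: ((((Lineage F,Lineage N),Lineage P),Lineage H),(Lineage C,Lineage B)).
Lineage N and Lineage H share a more recent common ancestor with each other than either does with Lineage B, so Lineage B is the least closely related of the three.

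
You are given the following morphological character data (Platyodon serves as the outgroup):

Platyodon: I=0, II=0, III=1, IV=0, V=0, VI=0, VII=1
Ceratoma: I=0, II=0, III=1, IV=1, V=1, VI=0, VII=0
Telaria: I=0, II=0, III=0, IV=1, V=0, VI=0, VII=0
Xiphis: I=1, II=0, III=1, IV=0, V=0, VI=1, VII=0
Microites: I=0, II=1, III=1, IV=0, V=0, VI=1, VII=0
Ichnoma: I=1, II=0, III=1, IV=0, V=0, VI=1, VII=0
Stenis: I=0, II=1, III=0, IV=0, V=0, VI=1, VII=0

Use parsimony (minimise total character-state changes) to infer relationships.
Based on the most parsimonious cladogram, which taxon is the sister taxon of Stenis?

Microites

Character polarity is set by the outgroup: the derived state is whichever differs from the outgroup's state, so for III, VII the derived state is '0', and for the remaining characters it is '1'.
Only Ichnoma and Xiphis show the derived state '1' for I, supporting them as a clade.
Only Microites and Stenis show the derived state '1' for II, supporting them as a clade.
III groups Stenis and Telaria, which is incompatible with the clades supported by the remaining characters; treating it as convergent (homoplasy) costs fewer steps than any alternative tree.
IV: derived state '1' in Ceratoma and Telaria only — synapomorphy for {Ceratoma, Telaria}.
V: derived state '1' in Ceratoma only — an autapomorphy, so it tells us nothing about relationships among taxa.
Only Ichnoma, Microites, Stenis, and Xiphis show the derived state '1' for VI, supporting them as a clade.
All ingroup taxa share the derived state '0' for VII; it defines the ingroup but does not resolve relationships within it.
Most parsimonious ingroup topology: ((Ceratoma,Telaria),((Xiphis,Ichnoma),(Microites,Stenis))).
Stenis and Microites form a cherry on this tree, so they are sister taxa.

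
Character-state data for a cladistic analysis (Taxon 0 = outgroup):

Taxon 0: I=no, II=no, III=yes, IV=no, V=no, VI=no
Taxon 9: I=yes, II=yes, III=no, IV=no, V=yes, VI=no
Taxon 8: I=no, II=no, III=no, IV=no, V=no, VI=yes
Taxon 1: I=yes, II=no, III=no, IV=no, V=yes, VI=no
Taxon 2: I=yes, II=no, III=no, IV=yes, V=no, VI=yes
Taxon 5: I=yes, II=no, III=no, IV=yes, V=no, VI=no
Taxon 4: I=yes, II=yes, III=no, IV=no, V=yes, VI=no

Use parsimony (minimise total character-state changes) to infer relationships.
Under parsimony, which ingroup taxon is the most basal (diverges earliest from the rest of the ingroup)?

Taxon 8

Character polarity is set by the outgroup: the derived state is whichever differs from the outgroup's state, so for III the derived state is 'no', and for the remaining characters it is 'yes'.
I (derived state 'yes') is shared by Taxon 1, Taxon 2, Taxon 4, Taxon 5, and Taxon 9 — a synapomorphy uniting that clade.
Only Taxon 4 and Taxon 9 show the derived state 'yes' for II, supporting them as a clade.
III (derived state 'no') is shared by all ingroup taxa — unites the whole ingroup.
IV (derived state 'yes') is shared by Taxon 2 and Taxon 5 — a synapomorphy uniting that clade.
Only Taxon 1, Taxon 4, and Taxon 9 show the derived state 'yes' for V, supporting them as a clade.
VI (state 'yes') occurs in Taxon 2 and Taxon 8 but conflicts with the nesting implied by the other characters — most parsimoniously interpreted as homoplasy.
Most parsimonious ingroup topology: ((((Taxon 9,Taxon 4),Taxon 1),(Taxon 2,Taxon 5)),Taxon 8).
Taxon 8 is sister to the clade containing all other ingroup taxa, so it is the earliest-diverging (most basal) ingroup lineage.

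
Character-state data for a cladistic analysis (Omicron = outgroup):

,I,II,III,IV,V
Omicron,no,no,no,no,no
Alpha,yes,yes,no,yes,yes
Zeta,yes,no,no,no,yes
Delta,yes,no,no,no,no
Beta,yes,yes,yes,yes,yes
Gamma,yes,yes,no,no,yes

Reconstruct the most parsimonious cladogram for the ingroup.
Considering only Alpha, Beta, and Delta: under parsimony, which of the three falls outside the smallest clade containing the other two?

The outgroup has state 'no' for every character, so 'yes' is the derived state throughout.
All ingroup taxa share the derived state 'yes' for I; it defines the ingroup but does not resolve relationships within it.
II: derived state 'yes' in Alpha, Beta, and Gamma only — synapomorphy for {Alpha, Beta, Gamma}.
III (derived state 'yes') is unique to Beta (autapomorphy; uninformative for grouping).
IV: derived state 'yes' in Alpha and Beta only — synapomorphy for {Alpha, Beta}.
V: derived state 'yes' in Alpha, Beta, Gamma, and Zeta only — synapomorphy for {Alpha, Beta, Gamma, Zeta}.
Most parsimonious ingroup topology: ((((Alpha,Beta),Gamma),Zeta),Delta).
Alpha and Beta share a more recent common ancestor with each other than either does with Delta, so Delta is the least closely related of the three.

Delta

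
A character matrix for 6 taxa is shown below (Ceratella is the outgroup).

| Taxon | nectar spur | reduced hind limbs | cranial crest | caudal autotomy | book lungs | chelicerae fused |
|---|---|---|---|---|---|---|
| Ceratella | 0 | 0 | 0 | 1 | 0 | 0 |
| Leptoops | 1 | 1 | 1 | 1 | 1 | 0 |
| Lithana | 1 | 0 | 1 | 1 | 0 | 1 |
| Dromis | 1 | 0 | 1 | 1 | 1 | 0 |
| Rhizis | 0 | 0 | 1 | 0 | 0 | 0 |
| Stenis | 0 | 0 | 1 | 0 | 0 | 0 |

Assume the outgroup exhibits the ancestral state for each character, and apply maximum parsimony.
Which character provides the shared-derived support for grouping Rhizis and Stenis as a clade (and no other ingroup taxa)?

caudal autotomy

Character polarity is set by the outgroup: the derived state is whichever differs from the outgroup's state, so for caudal autotomy the derived state is '0', and for the remaining characters it is '1'.
nectar spur: derived state '1' in Dromis, Leptoops, and Lithana only — synapomorphy for {Dromis, Leptoops, Lithana}.
reduced hind limbs: derived state '1' in Leptoops only — an autapomorphy, so it tells us nothing about relationships among taxa.
cranial crest (derived state '1') is shared by all ingroup taxa — unites the whole ingroup.
caudal autotomy (derived state '0') is shared by Rhizis and Stenis — a synapomorphy uniting that clade.
Only Dromis and Leptoops show the derived state '1' for book lungs, supporting them as a clade.
chelicerae fused: derived state '1' in Lithana only — an autapomorphy, so it tells us nothing about relationships among taxa.
Most parsimonious ingroup topology: (((Leptoops,Dromis),Lithana),(Rhizis,Stenis)).
The clade {Rhizis, Stenis} is supported by caudal autotomy: its derived state '0' occurs in exactly those taxa and in no other taxon (including the outgroup).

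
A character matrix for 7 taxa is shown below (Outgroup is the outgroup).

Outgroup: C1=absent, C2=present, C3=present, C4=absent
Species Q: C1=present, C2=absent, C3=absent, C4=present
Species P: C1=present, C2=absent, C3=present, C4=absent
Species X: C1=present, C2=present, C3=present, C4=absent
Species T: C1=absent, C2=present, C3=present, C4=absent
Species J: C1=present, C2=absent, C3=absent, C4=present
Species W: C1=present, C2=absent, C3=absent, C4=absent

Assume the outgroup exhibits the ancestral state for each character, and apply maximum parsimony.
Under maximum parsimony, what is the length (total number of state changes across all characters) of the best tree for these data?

Character polarity is set by the outgroup: the derived state is whichever differs from the outgroup's state, so for C2, C3 the derived state is 'absent', and for the remaining characters it is 'present'.
C1: derived state 'present' in Species J, Species P, Species Q, Species W, and Species X only — synapomorphy for {Species J, Species P, Species Q, Species W, Species X}.
C2 (derived state 'absent') is shared by Species J, Species P, Species Q, and Species W — a synapomorphy uniting that clade.
C3 (derived state 'absent') is shared by Species J, Species Q, and Species W — a synapomorphy uniting that clade.
C4 (derived state 'present') is shared by Species J and Species Q — a synapomorphy uniting that clade.
Most parsimonious ingroup topology: (((((Species Q,Species J),Species W),Species P),Species X),Species T).
Changes per character on this tree: C1: 1; C2: 1; C3: 1; C4: 1.
Total = 4.

4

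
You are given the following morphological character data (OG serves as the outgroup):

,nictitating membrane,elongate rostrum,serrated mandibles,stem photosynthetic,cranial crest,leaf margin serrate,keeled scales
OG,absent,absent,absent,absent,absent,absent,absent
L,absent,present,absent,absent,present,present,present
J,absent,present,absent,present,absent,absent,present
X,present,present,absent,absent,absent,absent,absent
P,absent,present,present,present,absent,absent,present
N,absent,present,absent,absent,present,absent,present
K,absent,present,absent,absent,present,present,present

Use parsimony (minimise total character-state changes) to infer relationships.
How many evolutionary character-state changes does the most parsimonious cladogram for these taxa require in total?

The outgroup has state 'absent' for every character, so 'present' is the derived state throughout.
nictitating membrane (derived state 'present') is unique to X (autapomorphy; uninformative for grouping).
elongate rostrum (derived state 'present') is shared by all ingroup taxa — unites the whole ingroup.
serrated mandibles (derived state 'present') is unique to P (autapomorphy; uninformative for grouping).
stem photosynthetic (derived state 'present') is shared by J and P — a synapomorphy uniting that clade.
Only K, L, and N show the derived state 'present' for cranial crest, supporting them as a clade.
Only K and L show the derived state 'present' for leaf margin serrate, supporting them as a clade.
keeled scales: derived state 'present' in J, K, L, N, and P only — synapomorphy for {J, K, L, N, P}.
Most parsimonious ingroup topology: ((((L,K),N),(J,P)),X).
Changes per character on this tree: nictitating membrane: 1; elongate rostrum: 1; serrated mandibles: 1; stem photosynthetic: 1; cranial crest: 1; leaf margin serrate: 1; keeled scales: 1.
Total = 7.

7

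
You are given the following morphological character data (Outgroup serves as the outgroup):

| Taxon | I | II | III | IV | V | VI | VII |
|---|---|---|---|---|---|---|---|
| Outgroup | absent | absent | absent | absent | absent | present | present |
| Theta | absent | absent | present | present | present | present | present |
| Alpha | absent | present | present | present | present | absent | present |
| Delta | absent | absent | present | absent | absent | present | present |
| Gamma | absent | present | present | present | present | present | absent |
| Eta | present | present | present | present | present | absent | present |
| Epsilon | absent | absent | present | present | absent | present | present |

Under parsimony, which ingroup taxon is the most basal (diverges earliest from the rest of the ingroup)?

Character polarity is set by the outgroup: the derived state is whichever differs from the outgroup's state, so for VI, VII the derived state is 'absent', and for the remaining characters it is 'present'.
I (derived state 'present') is unique to Eta (autapomorphy; uninformative for grouping).
II: derived state 'present' in Alpha, Eta, and Gamma only — synapomorphy for {Alpha, Eta, Gamma}.
All ingroup taxa share the derived state 'present' for III; it defines the ingroup but does not resolve relationships within it.
IV (derived state 'present') is shared by Alpha, Epsilon, Eta, Gamma, and Theta — a synapomorphy uniting that clade.
V: derived state 'present' in Alpha, Eta, Gamma, and Theta only — synapomorphy for {Alpha, Eta, Gamma, Theta}.
VI (derived state 'absent') is shared by Alpha and Eta — a synapomorphy uniting that clade.
VII (derived state 'absent') is unique to Gamma (autapomorphy; uninformative for grouping).
Most parsimonious ingroup topology: (((Theta,((Alpha,Eta),Gamma)),Epsilon),Delta).
Delta is sister to the clade containing all other ingroup taxa, so it is the earliest-diverging (most basal) ingroup lineage.

Delta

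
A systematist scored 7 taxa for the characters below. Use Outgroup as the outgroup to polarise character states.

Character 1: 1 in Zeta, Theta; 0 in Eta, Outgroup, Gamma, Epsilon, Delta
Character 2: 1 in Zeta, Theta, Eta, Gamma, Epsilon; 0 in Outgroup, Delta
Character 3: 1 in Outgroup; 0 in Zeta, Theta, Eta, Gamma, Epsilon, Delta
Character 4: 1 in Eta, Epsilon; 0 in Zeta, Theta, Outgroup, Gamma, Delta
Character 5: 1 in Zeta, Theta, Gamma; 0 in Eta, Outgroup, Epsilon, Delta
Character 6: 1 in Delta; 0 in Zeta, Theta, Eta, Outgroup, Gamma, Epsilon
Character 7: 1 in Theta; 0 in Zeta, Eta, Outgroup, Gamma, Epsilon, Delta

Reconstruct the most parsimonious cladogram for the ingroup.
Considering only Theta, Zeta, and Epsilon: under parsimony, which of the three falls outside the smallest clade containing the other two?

Character polarity is set by the outgroup: the derived state is whichever differs from the outgroup's state, so for Character 3 the derived state is '0', and for the remaining characters it is '1'.
Character 1: derived state '1' in Theta and Zeta only — synapomorphy for {Theta, Zeta}.
Only Epsilon, Eta, Gamma, Theta, and Zeta show the derived state '1' for Character 2, supporting them as a clade.
Character 3 (derived state '0') is shared by all ingroup taxa — unites the whole ingroup.
Character 4: derived state '1' in Epsilon and Eta only — synapomorphy for {Epsilon, Eta}.
Character 5 (derived state '1') is shared by Gamma, Theta, and Zeta — a synapomorphy uniting that clade.
Character 6 (derived state '1') is unique to Delta (autapomorphy; uninformative for grouping).
Character 7: derived state '1' in Theta only — an autapomorphy, so it tells us nothing about relationships among taxa.
Most parsimonious ingroup topology: ((((Theta,Zeta),Gamma),(Epsilon,Eta)),Delta).
Theta and Zeta share a more recent common ancestor with each other than either does with Epsilon, so Epsilon is the least closely related of the three.

Epsilon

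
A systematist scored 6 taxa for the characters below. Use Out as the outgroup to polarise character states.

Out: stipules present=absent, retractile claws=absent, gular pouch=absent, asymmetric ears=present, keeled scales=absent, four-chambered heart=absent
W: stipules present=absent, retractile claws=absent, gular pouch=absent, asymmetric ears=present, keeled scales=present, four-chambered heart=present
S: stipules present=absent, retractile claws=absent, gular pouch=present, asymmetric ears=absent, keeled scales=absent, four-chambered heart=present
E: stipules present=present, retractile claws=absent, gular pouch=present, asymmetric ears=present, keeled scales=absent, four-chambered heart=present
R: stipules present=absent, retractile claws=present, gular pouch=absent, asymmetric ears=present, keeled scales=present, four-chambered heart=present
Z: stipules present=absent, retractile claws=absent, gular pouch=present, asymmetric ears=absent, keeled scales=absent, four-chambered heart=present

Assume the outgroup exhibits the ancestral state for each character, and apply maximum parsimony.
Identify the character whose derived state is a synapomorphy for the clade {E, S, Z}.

gular pouch

Character polarity is set by the outgroup: the derived state is whichever differs from the outgroup's state, so for asymmetric ears the derived state is 'absent', and for the remaining characters it is 'present'.
stipules present (derived state 'present') is unique to E (autapomorphy; uninformative for grouping).
retractile claws (derived state 'present') is unique to R (autapomorphy; uninformative for grouping).
Only E, S, and Z show the derived state 'present' for gular pouch, supporting them as a clade.
asymmetric ears (derived state 'absent') is shared by S and Z — a synapomorphy uniting that clade.
Only R and W show the derived state 'present' for keeled scales, supporting them as a clade.
four-chambered heart (derived state 'present') is shared by all ingroup taxa — unites the whole ingroup.
Most parsimonious ingroup topology: ((W,R),((S,Z),E)).
The clade {E, S, Z} is supported by gular pouch: its derived state 'present' occurs in exactly those taxa and in no other taxon (including the outgroup).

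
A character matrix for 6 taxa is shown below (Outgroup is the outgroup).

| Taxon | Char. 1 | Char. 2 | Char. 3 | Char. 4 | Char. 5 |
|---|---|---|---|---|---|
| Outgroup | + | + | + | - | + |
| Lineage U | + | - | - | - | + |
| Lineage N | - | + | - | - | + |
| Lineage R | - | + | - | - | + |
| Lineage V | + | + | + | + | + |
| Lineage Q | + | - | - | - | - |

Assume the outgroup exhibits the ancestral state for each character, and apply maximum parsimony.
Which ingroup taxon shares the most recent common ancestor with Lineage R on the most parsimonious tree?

Lineage N

Character polarity is set by the outgroup: the derived state is whichever differs from the outgroup's state, so for Char. 1, Char. 2, Char. 3, Char. 5 the derived state is '-', and for the remaining characters it is '+'.
Only Lineage N and Lineage R show the derived state '-' for Char. 1, supporting them as a clade.
Char. 2: derived state '-' in Lineage Q and Lineage U only — synapomorphy for {Lineage Q, Lineage U}.
Char. 3: derived state '-' in Lineage N, Lineage Q, Lineage R, and Lineage U only — synapomorphy for {Lineage N, Lineage Q, Lineage R, Lineage U}.
Char. 4 (derived state '+') is unique to Lineage V (autapomorphy; uninformative for grouping).
Char. 5: derived state '-' in Lineage Q only — an autapomorphy, so it tells us nothing about relationships among taxa.
Most parsimonious ingroup topology: (((Lineage U,Lineage Q),(Lineage N,Lineage R)),Lineage V).
Lineage R and Lineage N form a cherry on this tree, so they are sister taxa.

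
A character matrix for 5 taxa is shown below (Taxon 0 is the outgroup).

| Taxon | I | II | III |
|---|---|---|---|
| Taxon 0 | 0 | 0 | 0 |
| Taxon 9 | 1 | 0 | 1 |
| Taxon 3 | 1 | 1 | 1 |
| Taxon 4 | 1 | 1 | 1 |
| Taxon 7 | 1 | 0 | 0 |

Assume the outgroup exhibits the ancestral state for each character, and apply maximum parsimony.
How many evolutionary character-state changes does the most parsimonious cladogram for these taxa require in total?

The outgroup has state '0' for every character, so '1' is the derived state throughout.
I (derived state '1') is shared by all ingroup taxa — unites the whole ingroup.
II: derived state '1' in Taxon 3 and Taxon 4 only — synapomorphy for {Taxon 3, Taxon 4}.
Only Taxon 3, Taxon 4, and Taxon 9 show the derived state '1' for III, supporting them as a clade.
Most parsimonious ingroup topology: ((Taxon 9,(Taxon 3,Taxon 4)),Taxon 7).
Changes per character on this tree: I: 1; II: 1; III: 1.
Total = 3.

3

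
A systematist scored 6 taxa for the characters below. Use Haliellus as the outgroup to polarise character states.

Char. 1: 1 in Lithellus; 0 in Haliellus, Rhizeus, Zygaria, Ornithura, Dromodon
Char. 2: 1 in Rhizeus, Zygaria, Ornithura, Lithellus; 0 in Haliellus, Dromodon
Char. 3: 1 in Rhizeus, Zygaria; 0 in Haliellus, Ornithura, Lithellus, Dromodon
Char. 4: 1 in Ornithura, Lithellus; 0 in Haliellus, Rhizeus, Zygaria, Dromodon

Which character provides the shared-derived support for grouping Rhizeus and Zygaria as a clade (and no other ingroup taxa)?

Char. 3

The outgroup has state '0' for every character, so '1' is the derived state throughout.
Char. 1: derived state '1' in Lithellus only — an autapomorphy, so it tells us nothing about relationships among taxa.
Char. 2 (derived state '1') is shared by Lithellus, Ornithura, Rhizeus, and Zygaria — a synapomorphy uniting that clade.
Char. 3 (derived state '1') is shared by Rhizeus and Zygaria — a synapomorphy uniting that clade.
Char. 4: derived state '1' in Lithellus and Ornithura only — synapomorphy for {Lithellus, Ornithura}.
Most parsimonious ingroup topology: (((Rhizeus,Zygaria),(Ornithura,Lithellus)),Dromodon).
The clade {Rhizeus, Zygaria} is supported by Char. 3: its derived state '1' occurs in exactly those taxa and in no other taxon (including the outgroup).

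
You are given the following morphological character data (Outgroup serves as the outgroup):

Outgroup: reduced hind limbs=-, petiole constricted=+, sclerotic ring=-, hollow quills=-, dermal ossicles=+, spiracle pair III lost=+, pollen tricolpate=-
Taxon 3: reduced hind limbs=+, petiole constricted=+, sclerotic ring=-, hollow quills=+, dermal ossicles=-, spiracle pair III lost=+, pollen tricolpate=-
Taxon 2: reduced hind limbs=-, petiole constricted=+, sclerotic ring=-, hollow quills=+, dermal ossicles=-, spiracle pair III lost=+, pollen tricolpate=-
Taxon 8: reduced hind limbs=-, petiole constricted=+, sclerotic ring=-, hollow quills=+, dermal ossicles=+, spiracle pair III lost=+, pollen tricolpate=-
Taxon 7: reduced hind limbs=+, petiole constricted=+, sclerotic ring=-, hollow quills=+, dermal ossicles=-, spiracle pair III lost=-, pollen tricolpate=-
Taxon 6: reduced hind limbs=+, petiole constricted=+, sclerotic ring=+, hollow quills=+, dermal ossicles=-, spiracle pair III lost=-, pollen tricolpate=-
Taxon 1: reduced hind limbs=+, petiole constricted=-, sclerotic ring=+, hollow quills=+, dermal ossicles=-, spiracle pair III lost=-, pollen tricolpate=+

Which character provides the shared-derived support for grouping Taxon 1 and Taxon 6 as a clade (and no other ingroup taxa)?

sclerotic ring

Character polarity is set by the outgroup: the derived state is whichever differs from the outgroup's state, so for petiole constricted, dermal ossicles, spiracle pair III lost the derived state is '-', and for the remaining characters it is '+'.
reduced hind limbs (derived state '+') is shared by Taxon 1, Taxon 3, Taxon 6, and Taxon 7 — a synapomorphy uniting that clade.
petiole constricted: derived state '-' in Taxon 1 only — an autapomorphy, so it tells us nothing about relationships among taxa.
sclerotic ring (derived state '+') is shared by Taxon 1 and Taxon 6 — a synapomorphy uniting that clade.
All ingroup taxa share the derived state '+' for hollow quills; it defines the ingroup but does not resolve relationships within it.
Only Taxon 1, Taxon 2, Taxon 3, Taxon 6, and Taxon 7 show the derived state '-' for dermal ossicles, supporting them as a clade.
spiracle pair III lost: derived state '-' in Taxon 1, Taxon 6, and Taxon 7 only — synapomorphy for {Taxon 1, Taxon 6, Taxon 7}.
pollen tricolpate (derived state '+') is unique to Taxon 1 (autapomorphy; uninformative for grouping).
Most parsimonious ingroup topology: (((Taxon 3,(Taxon 7,(Taxon 6,Taxon 1))),Taxon 2),Taxon 8).
The clade {Taxon 1, Taxon 6} is supported by sclerotic ring: its derived state '+' occurs in exactly those taxa and in no other taxon (including the outgroup).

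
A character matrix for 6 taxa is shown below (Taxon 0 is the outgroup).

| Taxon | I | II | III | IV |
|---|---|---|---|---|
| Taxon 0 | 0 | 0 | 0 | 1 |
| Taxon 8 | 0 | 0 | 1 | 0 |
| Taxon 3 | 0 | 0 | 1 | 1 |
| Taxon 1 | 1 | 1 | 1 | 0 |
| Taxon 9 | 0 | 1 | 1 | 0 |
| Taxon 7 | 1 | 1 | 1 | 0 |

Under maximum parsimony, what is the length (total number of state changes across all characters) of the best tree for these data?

4

Character polarity is set by the outgroup: the derived state is whichever differs from the outgroup's state, so for IV the derived state is '0', and for the remaining characters it is '1'.
I (derived state '1') is shared by Taxon 1 and Taxon 7 — a synapomorphy uniting that clade.
II (derived state '1') is shared by Taxon 1, Taxon 7, and Taxon 9 — a synapomorphy uniting that clade.
All ingroup taxa share the derived state '1' for III; it defines the ingroup but does not resolve relationships within it.
IV: derived state '0' in Taxon 1, Taxon 7, Taxon 8, and Taxon 9 only — synapomorphy for {Taxon 1, Taxon 7, Taxon 8, Taxon 9}.
Most parsimonious ingroup topology: ((Taxon 8,((Taxon 1,Taxon 7),Taxon 9)),Taxon 3).
Changes per character on this tree: I: 1; II: 1; III: 1; IV: 1.
Total = 4.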